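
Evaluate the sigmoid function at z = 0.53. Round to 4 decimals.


First, exp(-0.5300) = 0.5886.
Then sigma(z) = 1/(1 + 0.5886) = 0.6295.

0.6295


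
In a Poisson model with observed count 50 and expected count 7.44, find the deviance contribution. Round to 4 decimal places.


First: ln(50/7.44) = 1.905152.
Then: 50 * 1.905152 = 95.257600.
y - mu = 50 - 7.44 = 42.56.
D = 2(95.257600 - 42.56) = 105.395200, which rounds to 105.3952.

105.3952


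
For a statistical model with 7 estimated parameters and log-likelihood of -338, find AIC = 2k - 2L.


AIC = 2*7 - 2*(-338).
= 14 + 676 = 690.

690


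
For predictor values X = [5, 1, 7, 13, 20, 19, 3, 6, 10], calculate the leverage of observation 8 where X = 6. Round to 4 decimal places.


Mean of X: xbar = 9.3333.
SXX = 366.0000.
For X = 6: h = 1/9 + (6 - 9.3333)^2/366.0000 = 0.1415.

0.1415


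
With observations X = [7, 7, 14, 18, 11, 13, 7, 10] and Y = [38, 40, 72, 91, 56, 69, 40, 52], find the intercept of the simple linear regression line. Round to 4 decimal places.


Compute b1 = 4.7283 from the OLS formula.
With xbar = 10.8750 and ybar = 57.2500, the intercept is:
b0 = 57.2500 - 4.7283 * 10.8750 = 5.8298.

5.8298


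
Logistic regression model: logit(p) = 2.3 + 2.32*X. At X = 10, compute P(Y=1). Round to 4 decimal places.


z = 2.3 + 2.32 * 10 = 25.5000.
Sigmoid: P = 1 / (1 + exp(-25.5000)) = 1.0000.

1.0000


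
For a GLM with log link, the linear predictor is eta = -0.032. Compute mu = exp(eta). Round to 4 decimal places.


mu = exp(eta) = exp(-0.032).
= 0.9685.

0.9685


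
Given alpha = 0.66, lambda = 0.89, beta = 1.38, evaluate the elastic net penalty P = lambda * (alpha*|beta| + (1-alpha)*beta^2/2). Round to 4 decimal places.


Compute:
L1 = 0.66 * 1.38 = 0.9108.
L2 = 0.34 * 1.38^2 / 2 = 0.3237.
Penalty = 0.89 * (0.9108 + 0.3237) = 1.0987.

1.0987


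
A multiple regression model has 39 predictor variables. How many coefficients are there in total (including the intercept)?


Total coefficients = number of predictors + 1 (for the intercept).
= 39 + 1 = 40.

40


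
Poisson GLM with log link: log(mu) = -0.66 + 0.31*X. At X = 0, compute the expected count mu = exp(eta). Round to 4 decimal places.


eta = -0.66 + 0.31 * 0 = -0.6600.
mu = exp(-0.6600) = 0.5169.

0.5169


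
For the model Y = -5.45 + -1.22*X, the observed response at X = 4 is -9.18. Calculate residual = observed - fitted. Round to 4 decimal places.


Predicted = -5.45 + -1.22 * 4 = -10.3300.
Residual = -9.18 - -10.3300 = 1.1500.

1.1500


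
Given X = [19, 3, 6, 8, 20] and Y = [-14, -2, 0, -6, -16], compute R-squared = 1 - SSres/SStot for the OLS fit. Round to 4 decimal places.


After computing the OLS fit (b0=2.2900, b1=-0.8830):
SSres = 13.8781, SStot = 203.2000.
R^2 = 1 - 13.8781/203.2000 = 0.9317.

0.9317


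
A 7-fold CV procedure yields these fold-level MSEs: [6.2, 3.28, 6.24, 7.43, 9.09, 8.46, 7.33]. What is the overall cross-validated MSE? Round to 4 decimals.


Total MSE across folds = 48.0300.
CV-MSE = 48.0300/7 = 6.8614.

6.8614


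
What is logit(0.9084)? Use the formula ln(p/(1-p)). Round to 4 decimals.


1 - p = 0.0916.
p/(1-p) = 9.9170.
logit = ln(9.9170) = 2.2943.

2.2943


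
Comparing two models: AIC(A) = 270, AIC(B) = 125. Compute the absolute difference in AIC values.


Absolute difference = |270 - 125| = 145.
The model with lower AIC (B) is preferred.

145


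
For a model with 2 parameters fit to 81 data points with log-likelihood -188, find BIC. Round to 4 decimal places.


Compute k*ln(n) = 2*ln(81) = 2*4.394449 = 8.788898.
Then -2*loglik = 376.
BIC = 8.788898 + 376 = 384.788898, which rounds to 384.7889.

384.7889


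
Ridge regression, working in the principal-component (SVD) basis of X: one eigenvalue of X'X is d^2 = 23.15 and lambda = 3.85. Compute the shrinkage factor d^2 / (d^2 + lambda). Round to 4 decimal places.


Denominator = d^2 + lambda = 23.15 + 3.85 = 27.0000.
Shrinkage = 23.15 / 27.0000 = 0.8574.

0.8574


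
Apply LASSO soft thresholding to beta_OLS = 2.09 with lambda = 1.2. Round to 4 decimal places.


Absolute value: |2.09| = 2.09.
Compare to lambda = 1.2.
Since |beta| > lambda, coefficient = sign(beta)*(|beta| - lambda) = 0.8900.

0.8900


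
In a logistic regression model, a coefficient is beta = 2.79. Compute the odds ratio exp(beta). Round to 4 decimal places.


exp(2.79) = 16.2810.
So the odds ratio is 16.2810.

16.2810


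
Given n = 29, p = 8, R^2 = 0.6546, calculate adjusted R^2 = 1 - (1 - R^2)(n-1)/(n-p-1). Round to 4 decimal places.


Adjusted R^2 = 1 - (1 - R^2) * (n-1)/(n-p-1).
(1 - R^2) = 0.3454.
(n-1)/(n-p-1) = 28/20.
(1 - R^2) * (n-1) = 0.3454 * 28 = 9.6712.
Divide by (n-p-1): 9.6712 / 20 = 0.4836.
Adj R^2 = 1 - 0.4836 = 0.5164.

0.5164


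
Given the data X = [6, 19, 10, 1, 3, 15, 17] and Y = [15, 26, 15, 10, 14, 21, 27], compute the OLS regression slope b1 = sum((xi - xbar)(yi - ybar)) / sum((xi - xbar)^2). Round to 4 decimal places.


First compute the means: xbar = 10.1429, ybar = 18.2857.
Then S_xx = sum((xi - xbar)^2) = 300.8571.
S_xy = sum((xi - xbar)(yi - ybar)) = 261.7143.
b1 = S_xy / S_xx = 261.7143 / 300.8571 = 0.8699.

0.8699


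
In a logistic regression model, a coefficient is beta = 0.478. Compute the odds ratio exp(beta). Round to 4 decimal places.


Odds ratio = exp(beta) = exp(0.478).
= 1.6128.

1.6128


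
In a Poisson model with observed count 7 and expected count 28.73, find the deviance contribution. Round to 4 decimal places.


First: ln(7/28.73) = -1.412032.
Then: 7 * -1.412032 = -9.884224.
y - mu = 7 - 28.73 = -21.73.
D = 2(-9.884224 - -21.73) = 23.691552, which rounds to 23.6916.

23.6916


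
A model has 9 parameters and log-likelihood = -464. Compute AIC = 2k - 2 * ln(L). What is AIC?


AIC = 2*9 - 2*(-464).
= 18 + 928 = 946.

946


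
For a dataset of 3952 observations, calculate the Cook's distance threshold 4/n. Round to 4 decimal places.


The threshold is 4/n.
4/3952 = 0.0010.

0.0010


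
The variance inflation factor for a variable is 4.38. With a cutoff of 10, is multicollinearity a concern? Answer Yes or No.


Compare VIF = 4.38 to the threshold of 10.
4.38 < 10, so the answer is No.

No


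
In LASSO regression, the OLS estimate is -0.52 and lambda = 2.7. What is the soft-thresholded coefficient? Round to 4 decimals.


|beta_OLS| = 0.52.
lambda = 2.7.
Since |beta| <= lambda, the coefficient is set to 0.
Result = 0.0000.

0.0000


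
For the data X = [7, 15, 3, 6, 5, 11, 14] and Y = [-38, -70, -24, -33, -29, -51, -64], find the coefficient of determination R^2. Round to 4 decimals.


Fit the OLS line: b0 = -10.7958, b1 = -3.8267.
SSres = 11.5419.
SStot = 1906.8571.
R^2 = 1 - 11.5419/1906.8571 = 0.9939.

0.9939


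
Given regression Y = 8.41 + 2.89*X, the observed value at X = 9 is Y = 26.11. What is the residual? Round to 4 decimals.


Predicted = 8.41 + 2.89 * 9 = 34.4200.
Residual = 26.11 - 34.4200 = -8.3100.

-8.3100


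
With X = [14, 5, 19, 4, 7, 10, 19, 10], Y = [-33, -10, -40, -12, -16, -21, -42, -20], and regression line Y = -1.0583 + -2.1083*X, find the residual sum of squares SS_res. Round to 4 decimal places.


For each point, residual = actual - predicted.
Residuals: [-2.4255, 1.5998, 1.1160, -2.5085, -0.1836, 1.1413, -0.8840, 2.1413].
Sum of squared residuals = 22.6833.

22.6833


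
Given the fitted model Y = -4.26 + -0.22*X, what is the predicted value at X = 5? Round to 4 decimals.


Predicted value:
Y = -4.26 + (-0.22)(5) = -4.26 + -1.1000 = -5.3600.

-5.3600


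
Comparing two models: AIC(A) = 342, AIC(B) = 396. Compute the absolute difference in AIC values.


|AIC_A - AIC_B| = |342 - 396| = 54.
Model A is preferred (lower AIC).

54


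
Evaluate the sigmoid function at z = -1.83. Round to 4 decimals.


Compute exp(1.8300) = 6.2339.
Sigmoid = 1 / (1 + 6.2339) = 1 / 7.2339 = 0.1382.

0.1382


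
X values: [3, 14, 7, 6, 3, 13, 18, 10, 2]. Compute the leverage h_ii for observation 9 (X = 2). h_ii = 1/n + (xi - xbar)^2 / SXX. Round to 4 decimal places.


n = 9, xbar = 8.4444.
SXX = sum((xi - xbar)^2) = 254.2222.
h = 1/9 + (2 - 8.4444)^2 / 254.2222 = 0.2745.

0.2745


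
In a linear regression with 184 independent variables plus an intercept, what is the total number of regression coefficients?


Each predictor gets one coefficient, plus one intercept.
Total parameters = 184 + 1 = 185.

185


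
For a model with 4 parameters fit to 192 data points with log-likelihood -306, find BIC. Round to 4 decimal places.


k * ln(n) = 4 * ln(192) = 4 * 5.257495 = 21.029980.
-2 * loglik = -2 * (-306) = 612.
BIC = 21.029980 + 612 = 633.029980, which rounds to 633.0300.

633.0300


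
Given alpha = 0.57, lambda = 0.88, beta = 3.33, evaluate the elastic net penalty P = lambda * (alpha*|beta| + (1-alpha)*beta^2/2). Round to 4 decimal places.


L1 component = 0.57 * |3.33| = 1.8981.
L2 component = 0.43 * 3.33^2 / 2 = 2.3841.
Penalty = 0.88 * (1.8981 + 2.3841) = 0.88 * 4.2822 = 3.7683.

3.7683


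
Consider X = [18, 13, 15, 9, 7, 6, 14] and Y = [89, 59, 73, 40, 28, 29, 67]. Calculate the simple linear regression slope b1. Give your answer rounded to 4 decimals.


Calculate xbar = 11.7143, ybar = 55.0000.
S_xx = 119.4286, S_xy = 622.0000.
Using b1 = S_xy / S_xx = 622.0000 / 119.4286, we get b1 = 5.2081.

5.2081


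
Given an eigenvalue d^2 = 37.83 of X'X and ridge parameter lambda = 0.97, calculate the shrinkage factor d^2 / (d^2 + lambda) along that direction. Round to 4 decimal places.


Denominator = d^2 + lambda = 37.83 + 0.97 = 38.8000.
Shrinkage = 37.83 / 38.8000 = 0.9750.

0.9750


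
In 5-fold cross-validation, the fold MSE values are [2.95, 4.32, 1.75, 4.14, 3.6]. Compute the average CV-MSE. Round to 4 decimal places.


Add all fold MSEs: 16.7600.
Divide by k = 5: 16.7600/5 = 3.3520.

3.3520


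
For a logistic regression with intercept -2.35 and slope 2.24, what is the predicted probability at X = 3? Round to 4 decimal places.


Compute z = -2.35 + (2.24)(3) = 4.3700.
exp(-z) = 0.0127.
P = 1/(1 + 0.0127) = 0.9875.

0.9875


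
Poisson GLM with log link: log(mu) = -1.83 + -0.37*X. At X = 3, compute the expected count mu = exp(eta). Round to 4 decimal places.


Linear predictor: eta = -1.83 + (-0.37)(3) = -2.9400.
Expected count: mu = exp(-2.9400) = 0.0529.

0.0529


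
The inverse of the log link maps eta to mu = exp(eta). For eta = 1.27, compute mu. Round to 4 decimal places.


Apply the inverse link:
mu = e^1.27 = 3.5609.

3.5609


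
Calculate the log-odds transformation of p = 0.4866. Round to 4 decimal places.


The odds are p/(1-p) = 0.4866 / 0.5134 = 0.9478.
logit(p) = ln(0.9478) = -0.0536.

-0.0536


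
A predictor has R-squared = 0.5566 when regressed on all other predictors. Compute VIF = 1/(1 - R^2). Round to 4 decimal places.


VIF = 1 / (1 - 0.5566).
= 1 / 0.4434 = 2.2553.

2.2553


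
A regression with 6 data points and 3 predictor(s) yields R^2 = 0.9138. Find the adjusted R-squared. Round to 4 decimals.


Adjusted R^2 = 1 - (1 - R^2) * (n-1)/(n-p-1).
(1 - R^2) = 0.0862.
(n-1)/(n-p-1) = 5/2.
(1 - R^2) * (n-1) = 0.0862 * 5 = 0.4310.
Divide by (n-p-1): 0.4310 / 2 = 0.2155.
Adj R^2 = 1 - 0.2155 = 0.7845.

0.7845


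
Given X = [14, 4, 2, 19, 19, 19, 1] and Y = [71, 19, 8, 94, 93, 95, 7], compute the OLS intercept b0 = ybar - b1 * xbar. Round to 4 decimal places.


The slope is b1 = 4.9639.
Sample means are xbar = 11.1429 and ybar = 55.2857.
Intercept: b0 = 55.2857 - (4.9639)(11.1429) = -0.0259.

-0.0259


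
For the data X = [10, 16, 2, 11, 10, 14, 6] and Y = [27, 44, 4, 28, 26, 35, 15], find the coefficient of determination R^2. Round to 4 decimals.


After computing the OLS fit (b0=-1.5516, b1=2.7516):
SSres = 7.8032, SStot = 1013.7143.
R^2 = 1 - 7.8032/1013.7143 = 0.9923.

0.9923


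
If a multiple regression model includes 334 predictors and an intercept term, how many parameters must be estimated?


Including the intercept, the model has 334 predictor coefficients + 1 intercept.
Total = 335.

335


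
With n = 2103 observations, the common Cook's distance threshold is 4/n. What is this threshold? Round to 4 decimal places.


Using the rule of thumb:
Threshold = 4 / 2103 = 0.0019.

0.0019


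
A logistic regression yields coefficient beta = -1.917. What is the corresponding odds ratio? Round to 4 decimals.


exp(-1.917) = 0.1470.
So the odds ratio is 0.1470.

0.1470


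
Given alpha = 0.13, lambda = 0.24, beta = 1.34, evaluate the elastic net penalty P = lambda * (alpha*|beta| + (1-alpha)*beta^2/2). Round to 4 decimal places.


alpha * |beta| = 0.13 * 1.34 = 0.1742.
(1-alpha) * beta^2/2 = 0.87 * 1.7956/2 = 0.7811.
Total = 0.24 * (0.1742 + 0.7811) = 0.2293.

0.2293


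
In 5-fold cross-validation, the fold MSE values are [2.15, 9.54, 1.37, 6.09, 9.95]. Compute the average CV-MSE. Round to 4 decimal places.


Add all fold MSEs: 29.1000.
Divide by k = 5: 29.1000/5 = 5.8200.

5.8200


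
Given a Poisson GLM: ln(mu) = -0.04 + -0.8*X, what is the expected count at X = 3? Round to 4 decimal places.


Compute eta = -0.04 + -0.8 * 3 = -2.4400.
Apply inverse link: mu = e^-2.4400 = 0.0872.

0.0872


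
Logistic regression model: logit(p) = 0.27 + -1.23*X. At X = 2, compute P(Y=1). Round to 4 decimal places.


Compute z = 0.27 + (-1.23)(2) = -2.1900.
exp(-z) = 8.9352.
P = 1/(1 + 8.9352) = 0.1007.

0.1007


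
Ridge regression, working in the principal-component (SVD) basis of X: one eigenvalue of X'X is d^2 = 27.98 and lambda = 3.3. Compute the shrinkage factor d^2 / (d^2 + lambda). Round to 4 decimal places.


Compute the denominator: 27.98 + 3.3 = 31.2800.
Shrinkage factor = 27.98 / 31.2800 = 0.8945.

0.8945


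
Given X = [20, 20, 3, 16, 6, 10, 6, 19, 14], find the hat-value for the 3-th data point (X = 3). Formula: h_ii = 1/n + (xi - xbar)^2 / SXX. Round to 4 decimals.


Mean of X: xbar = 12.6667.
SXX = 350.0000.
For X = 3: h = 1/9 + (3 - 12.6667)^2/350.0000 = 0.3781.

0.3781


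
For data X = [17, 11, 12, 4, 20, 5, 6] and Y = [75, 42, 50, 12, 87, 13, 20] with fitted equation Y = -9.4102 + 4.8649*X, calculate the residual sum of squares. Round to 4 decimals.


Compute predicted values, then residuals = yi - yhat_i.
Residuals: [1.7069, -2.1037, 1.0314, 1.9506, -0.8878, -1.9143, 0.2208].
SSres = sum(residual^2) = 16.7092.

16.7092


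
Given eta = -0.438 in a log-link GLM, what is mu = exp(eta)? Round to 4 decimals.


Apply the inverse link:
mu = e^-0.438 = 0.6453.

0.6453


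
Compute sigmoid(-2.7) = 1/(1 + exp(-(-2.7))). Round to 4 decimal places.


exp(2.7000) = 14.8797.
1 + exp(-z) = 15.8797.
sigmoid = 1/15.8797 = 0.0630.

0.0630


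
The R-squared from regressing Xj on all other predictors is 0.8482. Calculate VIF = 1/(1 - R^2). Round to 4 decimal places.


Using VIF = 1/(1 - R^2_j):
1 - 0.8482 = 0.1518.
VIF = 6.5876.

6.5876


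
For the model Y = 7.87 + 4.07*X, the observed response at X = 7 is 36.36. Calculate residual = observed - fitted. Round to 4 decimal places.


Fitted value at X = 7 is yhat = 7.87 + 4.07*7 = 36.3600.
Residual = 36.36 - 36.3600 = 0.0000.

0.0000


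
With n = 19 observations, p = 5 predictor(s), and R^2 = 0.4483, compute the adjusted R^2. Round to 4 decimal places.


Adjusted R^2 = 1 - (1 - R^2) * (n-1)/(n-p-1).
(1 - R^2) = 0.5517.
(n-1)/(n-p-1) = 18/13.
(1 - R^2) * (n-1) = 0.5517 * 18 = 9.9306.
Divide by (n-p-1): 9.9306 / 13 = 0.7639.
Adj R^2 = 1 - 0.7639 = 0.2361.

0.2361


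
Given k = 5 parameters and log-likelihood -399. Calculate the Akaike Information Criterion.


AIC = 2k - 2*loglik = 2(5) - 2(-399).
= 10 + 798 = 808.

808


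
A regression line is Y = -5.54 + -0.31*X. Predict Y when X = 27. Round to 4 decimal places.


Substitute X = 27 into the equation:
Y = -5.54 + -0.31 * 27 = -5.54 + -8.3700 = -13.9100.

-13.9100


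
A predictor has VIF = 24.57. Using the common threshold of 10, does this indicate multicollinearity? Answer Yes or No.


Check: VIF = 24.57 vs threshold = 10.
Since 24.57 >= 10, the answer is Yes.

Yes


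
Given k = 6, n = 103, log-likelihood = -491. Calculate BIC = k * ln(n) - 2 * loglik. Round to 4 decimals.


k * ln(n) = 6 * ln(103) = 6 * 4.634729 = 27.808374.
-2 * loglik = -2 * (-491) = 982.
BIC = 27.808374 + 982 = 1009.808374, which rounds to 1009.8084.

1009.8084


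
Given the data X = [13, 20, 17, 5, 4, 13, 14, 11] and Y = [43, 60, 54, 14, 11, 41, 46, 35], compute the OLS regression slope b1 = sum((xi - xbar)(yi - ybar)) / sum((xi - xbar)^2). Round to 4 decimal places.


The sample means are xbar = 12.1250 and ybar = 38.0000.
Compute S_xx = 208.8750 and S_xy = 667.0000.
Slope b1 = S_xy / S_xx = 667.0000 / 208.8750 = 3.1933.

3.1933


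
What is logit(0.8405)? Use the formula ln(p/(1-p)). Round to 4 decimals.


1 - p = 0.1595.
p/(1-p) = 5.2696.
logit = ln(5.2696) = 1.6620.

1.6620


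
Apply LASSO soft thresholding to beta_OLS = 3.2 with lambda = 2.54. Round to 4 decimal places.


Absolute value: |3.2| = 3.2.
Compare to lambda = 2.54.
Since |beta| > lambda, coefficient = sign(beta)*(|beta| - lambda) = 0.6600.

0.6600


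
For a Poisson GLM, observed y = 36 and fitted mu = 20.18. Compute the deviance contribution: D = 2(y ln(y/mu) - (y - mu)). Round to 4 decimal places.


First: ln(36/20.18) = 0.578827.
Then: 36 * 0.578827 = 20.837772.
y - mu = 36 - 20.18 = 15.82.
D = 2(20.837772 - 15.82) = 10.035544, which rounds to 10.0355.

10.0355


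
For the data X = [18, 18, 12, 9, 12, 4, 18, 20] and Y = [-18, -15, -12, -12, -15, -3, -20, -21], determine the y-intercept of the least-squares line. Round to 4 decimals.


Compute b1 = -0.9614 from the OLS formula.
With xbar = 13.8750 and ybar = -14.5000, the intercept is:
b0 = -14.5000 - -0.9614 * 13.8750 = -1.1608.

-1.1608


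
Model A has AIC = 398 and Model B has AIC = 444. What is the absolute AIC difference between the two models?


Compute |398 - 444| = 46.
Model A has the smaller AIC.

46


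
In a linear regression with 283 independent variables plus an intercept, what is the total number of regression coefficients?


Total coefficients = number of predictors + 1 (for the intercept).
= 283 + 1 = 284.

284


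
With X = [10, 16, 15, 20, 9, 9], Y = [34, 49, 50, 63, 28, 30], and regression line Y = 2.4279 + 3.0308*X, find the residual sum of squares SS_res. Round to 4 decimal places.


Predicted values from Y = 2.4279 + 3.0308*X.
Residuals: [1.2641, -1.9207, 2.1101, -0.0439, -1.7051, 0.2949].
SSres = 12.7358.

12.7358


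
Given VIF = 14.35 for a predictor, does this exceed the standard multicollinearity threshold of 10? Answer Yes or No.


Check: VIF = 14.35 vs threshold = 10.
Since 14.35 >= 10, the answer is Yes.

Yes


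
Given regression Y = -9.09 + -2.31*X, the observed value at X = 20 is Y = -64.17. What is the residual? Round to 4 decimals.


Compute yhat = -9.09 + (-2.31)(20) = -55.2900.
Residual = actual - predicted = -64.17 - -55.2900 = -8.8800.

-8.8800


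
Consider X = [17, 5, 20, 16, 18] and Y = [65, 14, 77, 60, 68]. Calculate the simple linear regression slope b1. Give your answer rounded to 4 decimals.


The sample means are xbar = 15.2000 and ybar = 56.8000.
Compute S_xx = 138.8000 and S_xy = 582.2000.
Slope b1 = S_xy / S_xx = 582.2000 / 138.8000 = 4.1945.

4.1945


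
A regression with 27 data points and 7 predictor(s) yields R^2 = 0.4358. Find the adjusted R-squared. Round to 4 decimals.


Adjusted R^2 = 1 - (1 - R^2) * (n-1)/(n-p-1).
(1 - R^2) = 0.5642.
(n-1)/(n-p-1) = 26/19.
(1 - R^2) * (n-1) = 0.5642 * 26 = 14.6692.
Divide by (n-p-1): 14.6692 / 19 = 0.7721.
Adj R^2 = 1 - 0.7721 = 0.2279.

0.2279


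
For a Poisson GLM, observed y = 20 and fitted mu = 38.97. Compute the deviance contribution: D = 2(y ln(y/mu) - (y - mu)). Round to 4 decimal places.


Compute y*ln(y/mu) = 20*ln(20/38.97) = 20*-0.667060 = -13.341200.
y - mu = -18.97.
D = 2*(-13.341200 - (-18.97)) = 11.257600, which rounds to 11.2576.

11.2576


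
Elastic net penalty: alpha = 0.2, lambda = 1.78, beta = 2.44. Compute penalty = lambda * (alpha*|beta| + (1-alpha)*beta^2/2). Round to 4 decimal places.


Compute:
L1 = 0.2 * 2.44 = 0.4880.
L2 = 0.8 * 2.44^2 / 2 = 2.3814.
Penalty = 1.78 * (0.4880 + 2.3814) = 5.1076.

5.1076


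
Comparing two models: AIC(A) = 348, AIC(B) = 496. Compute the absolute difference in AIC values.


Absolute difference = |348 - 496| = 148.
The model with lower AIC (A) is preferred.

148


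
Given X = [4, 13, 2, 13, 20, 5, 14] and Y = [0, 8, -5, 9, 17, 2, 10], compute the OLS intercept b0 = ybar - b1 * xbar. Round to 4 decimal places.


Compute b1 = 1.1015 from the OLS formula.
With xbar = 10.1429 and ybar = 5.8571, the intercept is:
b0 = 5.8571 - 1.1015 * 10.1429 = -5.3157.

-5.3157


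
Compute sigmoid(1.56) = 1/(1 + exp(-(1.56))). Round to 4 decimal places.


First, exp(-1.5600) = 0.2101.
Then sigma(z) = 1/(1 + 0.2101) = 0.8264.

0.8264


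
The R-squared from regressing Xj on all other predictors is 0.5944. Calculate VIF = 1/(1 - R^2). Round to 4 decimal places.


VIF = 1 / (1 - 0.5944).
= 1 / 0.4056 = 2.4655.

2.4655


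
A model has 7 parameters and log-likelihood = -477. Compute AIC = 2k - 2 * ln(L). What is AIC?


Compute:
2k = 2*7 = 14.
-2*loglik = -2*(-477) = 954.
AIC = 14 + 954 = 968.

968


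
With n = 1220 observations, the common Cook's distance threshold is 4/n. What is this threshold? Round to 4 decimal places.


Using the rule of thumb:
Threshold = 4 / 1220 = 0.0033.

0.0033


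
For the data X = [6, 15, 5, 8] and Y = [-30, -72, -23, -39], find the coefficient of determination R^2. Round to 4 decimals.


The fitted line is Y = -0.1721 + -4.8033*X.
SSres = 2.6393, SStot = 1410.0000.
R^2 = 1 - SSres/SStot = 0.9981.

0.9981


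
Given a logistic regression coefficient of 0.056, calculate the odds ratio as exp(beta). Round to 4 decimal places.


Odds ratio = exp(beta) = exp(0.056).
= 1.0576.

1.0576


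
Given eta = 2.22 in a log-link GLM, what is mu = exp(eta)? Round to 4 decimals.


Apply the inverse link:
mu = e^2.22 = 9.2073.

9.2073


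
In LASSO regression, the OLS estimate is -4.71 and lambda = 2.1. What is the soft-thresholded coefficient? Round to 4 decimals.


Absolute value: |-4.71| = 4.71.
Compare to lambda = 2.1.
Since |beta| > lambda, coefficient = sign(beta)*(|beta| - lambda) = -2.6100.

-2.6100


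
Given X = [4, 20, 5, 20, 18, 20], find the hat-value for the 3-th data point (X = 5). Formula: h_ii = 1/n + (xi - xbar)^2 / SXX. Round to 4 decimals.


n = 6, xbar = 14.5000.
SXX = sum((xi - xbar)^2) = 303.5000.
h = 1/6 + (5 - 14.5000)^2 / 303.5000 = 0.4640.

0.4640


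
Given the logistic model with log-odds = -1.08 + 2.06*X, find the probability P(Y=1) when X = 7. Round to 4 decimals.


z = -1.08 + 2.06 * 7 = 13.3400.
Sigmoid: P = 1 / (1 + exp(-13.3400)) = 1.0000.

1.0000


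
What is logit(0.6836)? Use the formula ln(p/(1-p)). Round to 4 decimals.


The odds are p/(1-p) = 0.6836 / 0.3164 = 2.1606.
logit(p) = ln(2.1606) = 0.7704.

0.7704


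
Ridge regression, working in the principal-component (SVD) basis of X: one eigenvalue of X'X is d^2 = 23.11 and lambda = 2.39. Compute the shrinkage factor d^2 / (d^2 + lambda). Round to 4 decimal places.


Compute the denominator: 23.11 + 2.39 = 25.5000.
Shrinkage factor = 23.11 / 25.5000 = 0.9063.

0.9063


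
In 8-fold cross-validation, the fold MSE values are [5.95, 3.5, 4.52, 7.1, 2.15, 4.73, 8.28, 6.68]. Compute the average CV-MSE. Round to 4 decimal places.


Total MSE across folds = 42.9100.
CV-MSE = 42.9100/8 = 5.3638.

5.3638


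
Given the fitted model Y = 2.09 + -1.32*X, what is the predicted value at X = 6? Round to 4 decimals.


Substitute X = 6 into the equation:
Y = 2.09 + -1.32 * 6 = 2.09 + -7.9200 = -5.8300.

-5.8300


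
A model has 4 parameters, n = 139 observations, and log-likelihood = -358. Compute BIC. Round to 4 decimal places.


k * ln(n) = 4 * ln(139) = 4 * 4.934474 = 19.737896.
-2 * loglik = -2 * (-358) = 716.
BIC = 19.737896 + 716 = 735.737896, which rounds to 735.7379.

735.7379


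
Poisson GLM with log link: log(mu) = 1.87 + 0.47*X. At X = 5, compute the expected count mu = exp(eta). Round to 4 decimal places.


Linear predictor: eta = 1.87 + (0.47)(5) = 4.2200.
Expected count: mu = exp(4.2200) = 68.0335.

68.0335


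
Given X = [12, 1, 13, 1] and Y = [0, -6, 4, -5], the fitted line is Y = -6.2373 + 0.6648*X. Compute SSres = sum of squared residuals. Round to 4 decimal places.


Compute predicted values, then residuals = yi - yhat_i.
Residuals: [-1.7403, -0.4275, 1.5949, 0.5725].
SSres = sum(residual^2) = 6.0829.

6.0829


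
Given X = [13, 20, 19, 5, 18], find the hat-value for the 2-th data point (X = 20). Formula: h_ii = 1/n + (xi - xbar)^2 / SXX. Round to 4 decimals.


n = 5, xbar = 15.0000.
SXX = sum((xi - xbar)^2) = 154.0000.
h = 1/5 + (20 - 15.0000)^2 / 154.0000 = 0.3623.

0.3623


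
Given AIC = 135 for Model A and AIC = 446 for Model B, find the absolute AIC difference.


Absolute difference = |135 - 446| = 311.
The model with lower AIC (A) is preferred.

311


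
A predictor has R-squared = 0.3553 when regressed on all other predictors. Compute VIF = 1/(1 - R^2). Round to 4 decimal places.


Denominator: 1 - 0.3553 = 0.6447.
VIF = 1 / 0.6447 = 1.5511.

1.5511


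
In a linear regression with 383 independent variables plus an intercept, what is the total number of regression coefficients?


Each predictor gets one coefficient, plus one intercept.
Total parameters = 383 + 1 = 384.

384


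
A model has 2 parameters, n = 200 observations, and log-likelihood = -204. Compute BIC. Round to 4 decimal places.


k * ln(n) = 2 * ln(200) = 2 * 5.298317 = 10.596634.
-2 * loglik = -2 * (-204) = 408.
BIC = 10.596634 + 408 = 418.596634, which rounds to 418.5966.

418.5966


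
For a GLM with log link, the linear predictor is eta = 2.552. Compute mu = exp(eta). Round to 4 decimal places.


The inverse log link gives:
mu = exp(2.552) = 12.8327.

12.8327


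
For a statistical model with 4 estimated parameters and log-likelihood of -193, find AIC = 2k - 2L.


AIC = 2k - 2*loglik = 2(4) - 2(-193).
= 8 + 386 = 394.

394


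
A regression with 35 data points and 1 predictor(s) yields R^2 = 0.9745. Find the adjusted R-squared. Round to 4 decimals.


Plug in: Adj R^2 = 1 - (1 - 0.9745) * 34/33.
= 1 - 0.0255 * 34/33
= 1 - 0.8670 / 33
= 1 - 0.0263 = 0.9737.

0.9737


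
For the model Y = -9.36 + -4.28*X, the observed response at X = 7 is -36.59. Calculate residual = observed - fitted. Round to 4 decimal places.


Predicted = -9.36 + -4.28 * 7 = -39.3200.
Residual = -36.59 - -39.3200 = 2.7300.

2.7300


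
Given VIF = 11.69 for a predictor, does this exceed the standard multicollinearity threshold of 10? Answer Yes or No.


The threshold is 10.
VIF = 11.69 is >= 10.
Multicollinearity indication: Yes.

Yes


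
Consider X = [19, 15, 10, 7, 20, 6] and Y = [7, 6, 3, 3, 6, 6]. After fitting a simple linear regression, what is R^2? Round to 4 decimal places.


The fitted line is Y = 2.9088 + 0.1759*X.
SSres = 9.1741, SStot = 14.8333.
R^2 = 1 - SSres/SStot = 0.3815.

0.3815


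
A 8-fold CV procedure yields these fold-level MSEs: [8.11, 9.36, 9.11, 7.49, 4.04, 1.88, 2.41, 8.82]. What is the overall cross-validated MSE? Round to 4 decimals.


Sum of fold MSEs = 51.2200.
Average = 51.2200 / 8 = 6.4025.

6.4025


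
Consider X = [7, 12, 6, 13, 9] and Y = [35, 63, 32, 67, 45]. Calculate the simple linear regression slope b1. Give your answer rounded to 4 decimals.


Calculate xbar = 9.4000, ybar = 48.4000.
S_xx = 37.2000, S_xy = 194.2000.
Using b1 = S_xy / S_xx = 194.2000 / 37.2000, we get b1 = 5.2204.

5.2204


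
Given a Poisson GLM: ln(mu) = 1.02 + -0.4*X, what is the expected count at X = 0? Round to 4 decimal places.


eta = 1.02 + -0.4 * 0 = 1.0200.
mu = exp(1.0200) = 2.7732.

2.7732


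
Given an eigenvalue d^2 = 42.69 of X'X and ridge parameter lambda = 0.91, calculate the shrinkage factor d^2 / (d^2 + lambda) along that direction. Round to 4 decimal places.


Denominator = d^2 + lambda = 42.69 + 0.91 = 43.6000.
Shrinkage = 42.69 / 43.6000 = 0.9791.

0.9791


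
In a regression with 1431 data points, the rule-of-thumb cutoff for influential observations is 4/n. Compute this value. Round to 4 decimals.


Using the rule of thumb:
Threshold = 4 / 1431 = 0.0028.

0.0028


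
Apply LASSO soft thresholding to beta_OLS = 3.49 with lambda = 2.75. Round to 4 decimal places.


Check: |3.49| = 3.49 vs lambda = 2.75.
Since |beta| > lambda, coefficient = sign(beta)*(|beta| - lambda) = 0.7400.
Soft-thresholded coefficient = 0.7400.

0.7400


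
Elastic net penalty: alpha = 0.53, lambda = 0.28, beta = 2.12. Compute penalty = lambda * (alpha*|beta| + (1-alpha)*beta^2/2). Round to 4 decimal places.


Compute:
L1 = 0.53 * 2.12 = 1.1236.
L2 = 0.47 * 2.12^2 / 2 = 1.0562.
Penalty = 0.28 * (1.1236 + 1.0562) = 0.6103.

0.6103


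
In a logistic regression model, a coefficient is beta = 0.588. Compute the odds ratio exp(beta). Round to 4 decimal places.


exp(0.588) = 1.8004.
So the odds ratio is 1.8004.

1.8004


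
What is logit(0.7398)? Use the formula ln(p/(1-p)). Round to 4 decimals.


1 - p = 0.2602.
p/(1-p) = 2.8432.
logit = ln(2.8432) = 1.0449.

1.0449


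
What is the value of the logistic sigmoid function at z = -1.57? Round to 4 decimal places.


exp(1.5700) = 4.8066.
1 + exp(-z) = 5.8066.
sigmoid = 1/5.8066 = 0.1722.

0.1722


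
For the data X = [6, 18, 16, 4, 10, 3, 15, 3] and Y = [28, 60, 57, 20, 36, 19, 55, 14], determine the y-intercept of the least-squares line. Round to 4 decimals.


The slope is b1 = 2.9963.
Sample means are xbar = 9.3750 and ybar = 36.1250.
Intercept: b0 = 36.1250 - (2.9963)(9.3750) = 8.0345.

8.0345


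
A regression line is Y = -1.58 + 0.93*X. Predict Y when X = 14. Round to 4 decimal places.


Predicted value:
Y = -1.58 + (0.93)(14) = -1.58 + 13.0200 = 11.4400.

11.4400


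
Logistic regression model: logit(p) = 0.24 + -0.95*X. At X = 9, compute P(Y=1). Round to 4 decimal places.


Compute z = 0.24 + (-0.95)(9) = -8.3100.
exp(-z) = 4064.3130.
P = 1/(1 + 4064.3130) = 0.0002.

0.0002


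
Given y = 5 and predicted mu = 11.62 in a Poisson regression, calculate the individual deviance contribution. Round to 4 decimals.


Compute y*ln(y/mu) = 5*ln(5/11.62) = 5*-0.843290 = -4.216450.
y - mu = -6.62.
D = 2*(-4.216450 - (-6.62)) = 4.807100, which rounds to 4.8071.

4.8071


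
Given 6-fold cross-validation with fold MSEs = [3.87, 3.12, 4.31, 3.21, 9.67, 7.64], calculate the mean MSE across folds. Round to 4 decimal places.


Add all fold MSEs: 31.8200.
Divide by k = 6: 31.8200/6 = 5.3033.

5.3033


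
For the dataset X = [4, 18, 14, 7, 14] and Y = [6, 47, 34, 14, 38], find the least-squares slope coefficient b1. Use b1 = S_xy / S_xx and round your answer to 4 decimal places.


First compute the means: xbar = 11.4000, ybar = 27.8000.
Then S_xx = sum((xi - xbar)^2) = 131.2000.
S_xy = sum((xi - xbar)(yi - ybar)) = 391.4000.
b1 = S_xy / S_xx = 391.4000 / 131.2000 = 2.9832.

2.9832


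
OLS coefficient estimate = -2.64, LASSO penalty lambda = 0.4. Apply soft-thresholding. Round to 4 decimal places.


Absolute value: |-2.64| = 2.64.
Compare to lambda = 0.4.
Since |beta| > lambda, coefficient = sign(beta)*(|beta| - lambda) = -2.2400.

-2.2400


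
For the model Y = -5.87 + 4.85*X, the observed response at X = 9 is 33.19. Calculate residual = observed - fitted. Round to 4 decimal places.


Fitted value at X = 9 is yhat = -5.87 + 4.85*9 = 37.7800.
Residual = 33.19 - 37.7800 = -4.5900.

-4.5900


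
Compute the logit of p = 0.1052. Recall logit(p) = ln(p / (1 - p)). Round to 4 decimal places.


The odds are p/(1-p) = 0.1052 / 0.8948 = 0.1176.
logit(p) = ln(0.1176) = -2.1407.

-2.1407


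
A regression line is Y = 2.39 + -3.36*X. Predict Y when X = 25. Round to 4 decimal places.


Predicted value:
Y = 2.39 + (-3.36)(25) = 2.39 + -84.0000 = -81.6100.

-81.6100


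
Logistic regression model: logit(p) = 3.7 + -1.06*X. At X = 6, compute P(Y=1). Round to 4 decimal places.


z = 3.7 + -1.06 * 6 = -2.6600.
Sigmoid: P = 1 / (1 + exp(2.6600)) = 0.0654.

0.0654


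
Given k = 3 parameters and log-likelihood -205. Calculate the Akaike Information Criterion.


AIC = 2k - 2*loglik = 2(3) - 2(-205).
= 6 + 410 = 416.

416


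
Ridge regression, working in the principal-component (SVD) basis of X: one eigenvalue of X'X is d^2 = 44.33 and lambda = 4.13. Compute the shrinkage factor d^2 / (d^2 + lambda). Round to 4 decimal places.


Compute the denominator: 44.33 + 4.13 = 48.4600.
Shrinkage factor = 44.33 / 48.4600 = 0.9148.

0.9148


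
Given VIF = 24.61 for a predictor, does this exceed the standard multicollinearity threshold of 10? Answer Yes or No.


The threshold is 10.
VIF = 24.61 is >= 10.
Multicollinearity indication: Yes.

Yes


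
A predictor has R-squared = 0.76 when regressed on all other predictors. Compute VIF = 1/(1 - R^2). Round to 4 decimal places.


VIF = 1 / (1 - 0.76).
= 1 / 0.24 = 4.1667.

4.1667


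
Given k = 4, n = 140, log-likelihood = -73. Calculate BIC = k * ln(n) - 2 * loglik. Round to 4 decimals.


ln(140) = 4.941642.
k * ln(n) = 4 * 4.941642 = 19.766568.
-2L = 146.
BIC = 19.766568 + 146 = 165.766568, which rounds to 165.7666.

165.7666


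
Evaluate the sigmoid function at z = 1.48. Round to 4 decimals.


Compute exp(-1.4800) = 0.2276.
Sigmoid = 1 / (1 + 0.2276) = 1 / 1.2276 = 0.8146.

0.8146


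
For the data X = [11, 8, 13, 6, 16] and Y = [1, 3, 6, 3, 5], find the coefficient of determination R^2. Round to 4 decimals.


Fit the OLS line: b0 = 0.7452, b1 = 0.2643.
SSres = 10.8121.
SStot = 15.2000.
R^2 = 1 - 10.8121/15.2000 = 0.2887.

0.2887


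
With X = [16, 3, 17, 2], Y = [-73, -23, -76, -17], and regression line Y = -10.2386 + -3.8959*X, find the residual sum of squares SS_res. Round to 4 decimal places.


Predicted values from Y = -10.2386 + -3.8959*X.
Residuals: [-0.4270, -1.0737, 0.4689, 1.0304].
SSres = 2.6168.

2.6168


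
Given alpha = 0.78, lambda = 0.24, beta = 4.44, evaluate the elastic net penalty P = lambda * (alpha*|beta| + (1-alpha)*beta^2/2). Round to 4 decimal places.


L1 component = 0.78 * |4.44| = 3.4632.
L2 component = 0.22 * 4.44^2 / 2 = 2.1685.
Penalty = 0.24 * (3.4632 + 2.1685) = 0.24 * 5.6317 = 1.3516.

1.3516


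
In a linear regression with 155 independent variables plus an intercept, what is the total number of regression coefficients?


Including the intercept, the model has 155 predictor coefficients + 1 intercept.
Total = 156.

156


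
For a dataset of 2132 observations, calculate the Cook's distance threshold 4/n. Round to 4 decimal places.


Using the rule of thumb:
Threshold = 4 / 2132 = 0.0019.

0.0019


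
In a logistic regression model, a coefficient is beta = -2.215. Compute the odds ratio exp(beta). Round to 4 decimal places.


The odds ratio is computed as:
OR = e^(-2.215) = 0.1092.

0.1092


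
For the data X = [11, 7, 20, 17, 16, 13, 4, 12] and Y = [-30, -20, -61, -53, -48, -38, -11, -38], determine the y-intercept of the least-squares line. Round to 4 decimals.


The slope is b1 = -3.1727.
Sample means are xbar = 12.5000 and ybar = -37.3750.
Intercept: b0 = -37.3750 - (-3.1727)(12.5000) = 2.2835.

2.2835


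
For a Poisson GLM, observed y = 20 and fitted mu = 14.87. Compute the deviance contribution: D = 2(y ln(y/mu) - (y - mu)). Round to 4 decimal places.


First: ln(20/14.87) = 0.296387.
Then: 20 * 0.296387 = 5.927740.
y - mu = 20 - 14.87 = 5.13.
D = 2(5.927740 - 5.13) = 1.595480, which rounds to 1.5955.

1.5955


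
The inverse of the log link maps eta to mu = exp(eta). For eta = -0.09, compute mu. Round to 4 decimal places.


The inverse log link gives:
mu = exp(-0.09) = 0.9139.

0.9139


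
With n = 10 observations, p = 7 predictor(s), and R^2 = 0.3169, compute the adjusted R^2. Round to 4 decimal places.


Plug in: Adj R^2 = 1 - (1 - 0.3169) * 9/2.
= 1 - 0.6831 * 9/2
= 1 - 6.1479 / 2
= 1 - 3.0740 = -2.0740.

-2.0740


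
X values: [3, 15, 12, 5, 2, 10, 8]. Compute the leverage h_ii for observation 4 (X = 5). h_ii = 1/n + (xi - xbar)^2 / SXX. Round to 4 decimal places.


Mean of X: xbar = 7.8571.
SXX = 138.8571.
For X = 5: h = 1/7 + (5 - 7.8571)^2/138.8571 = 0.2016.

0.2016


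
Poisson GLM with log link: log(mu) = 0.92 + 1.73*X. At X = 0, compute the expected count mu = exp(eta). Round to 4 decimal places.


Linear predictor: eta = 0.92 + (1.73)(0) = 0.9200.
Expected count: mu = exp(0.9200) = 2.5093.

2.5093


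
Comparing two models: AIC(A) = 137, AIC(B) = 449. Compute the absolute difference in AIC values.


Absolute difference = |137 - 449| = 312.
The model with lower AIC (A) is preferred.

312


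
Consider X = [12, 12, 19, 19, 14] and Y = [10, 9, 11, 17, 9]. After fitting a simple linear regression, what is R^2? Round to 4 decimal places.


Fit the OLS line: b0 = 0.7874, b1 = 0.6850.
SSres = 20.9606.
SStot = 44.8000.
R^2 = 1 - 20.9606/44.8000 = 0.5321.

0.5321


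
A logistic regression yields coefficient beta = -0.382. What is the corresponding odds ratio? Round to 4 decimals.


The odds ratio is computed as:
OR = e^(-0.382) = 0.6825.

0.6825


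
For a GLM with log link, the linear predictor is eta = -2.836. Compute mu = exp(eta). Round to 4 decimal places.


Apply the inverse link:
mu = e^-2.836 = 0.0587.

0.0587


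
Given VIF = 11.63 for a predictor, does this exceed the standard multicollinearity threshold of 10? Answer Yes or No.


Compare VIF = 11.63 to the threshold of 10.
11.63 >= 10, so the answer is Yes.

Yes


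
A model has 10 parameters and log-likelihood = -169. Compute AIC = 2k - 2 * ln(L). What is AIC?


AIC = 2k - 2*loglik = 2(10) - 2(-169).
= 20 + 338 = 358.

358


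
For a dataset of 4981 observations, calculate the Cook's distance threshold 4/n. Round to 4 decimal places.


The threshold is 4/n.
4/4981 = 0.0008.

0.0008


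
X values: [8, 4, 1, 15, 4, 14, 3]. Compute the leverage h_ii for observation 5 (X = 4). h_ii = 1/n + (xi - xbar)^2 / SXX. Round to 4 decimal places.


Compute xbar = 7.0000 with n = 7 observations.
SXX = 184.0000.
Leverage = 1/7 + (4 - 7.0000)^2/184.0000 = 0.1918.

0.1918


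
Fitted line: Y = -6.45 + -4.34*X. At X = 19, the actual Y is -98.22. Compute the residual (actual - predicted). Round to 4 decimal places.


Fitted value at X = 19 is yhat = -6.45 + -4.34*19 = -88.9100.
Residual = -98.22 - -88.9100 = -9.3100.

-9.3100


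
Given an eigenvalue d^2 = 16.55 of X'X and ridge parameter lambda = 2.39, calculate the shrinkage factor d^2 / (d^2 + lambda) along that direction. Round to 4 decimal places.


d^2 + lambda = 16.55 + 2.39 = 18.9400.
Shrinkage factor = 16.55/18.9400 = 0.8738.

0.8738


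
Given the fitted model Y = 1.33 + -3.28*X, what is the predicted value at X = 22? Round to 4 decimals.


Plug X = 22 into Y = 1.33 + -3.28*X:
Y = 1.33 + -72.1600 = -70.8300.

-70.8300


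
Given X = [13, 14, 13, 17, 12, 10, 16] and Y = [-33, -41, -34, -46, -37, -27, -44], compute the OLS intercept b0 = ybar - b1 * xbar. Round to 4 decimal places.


Compute b1 = -2.6483 from the OLS formula.
With xbar = 13.5714 and ybar = -37.4286, the intercept is:
b0 = -37.4286 - -2.6483 * 13.5714 = -1.4873.

-1.4873


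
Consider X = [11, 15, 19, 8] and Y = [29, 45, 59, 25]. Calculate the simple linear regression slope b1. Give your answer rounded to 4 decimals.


Calculate xbar = 13.2500, ybar = 39.5000.
S_xx = 68.7500, S_xy = 221.5000.
Using b1 = S_xy / S_xx = 221.5000 / 68.7500, we get b1 = 3.2218.

3.2218
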